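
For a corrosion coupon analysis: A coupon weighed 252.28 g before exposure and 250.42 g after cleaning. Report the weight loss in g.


Weight loss = initial − final
WL = 252.28 − 250.42 = 1.86 g

1.86 g


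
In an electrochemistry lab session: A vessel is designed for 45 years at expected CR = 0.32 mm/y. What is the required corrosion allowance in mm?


Corrosion allowance = CR × design life
CA = 0.32 * 45 = 14.4 mm

14.4 mm


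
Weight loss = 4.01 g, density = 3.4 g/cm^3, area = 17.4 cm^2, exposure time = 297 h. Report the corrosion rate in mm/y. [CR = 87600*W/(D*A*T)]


Apply the mm/y weight-loss relation: CR = 87600 * W / (D * A * T)
Numerator: 87600 * 4.01 = 351276.0
Denominator: 3.4 * 17.4 * 297 = 17570.52
CR = 351276.0 / 17570.52 = 19.992351 mm/y

19.992351 mm/y


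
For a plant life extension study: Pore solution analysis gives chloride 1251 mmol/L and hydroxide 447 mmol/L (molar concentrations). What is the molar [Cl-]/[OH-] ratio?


Threshold parameter = [Cl-] / [OH-] (molar basis; both in mmol/L, so units cancel)
Ratio = 1251 / 447 = 2.8

2.8


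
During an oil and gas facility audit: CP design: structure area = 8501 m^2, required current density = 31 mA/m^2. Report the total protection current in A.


I = area * current density, then convert mA → A (÷1000)
I = 8501 * 31 / 1000 = 263.53 A

263.53 A


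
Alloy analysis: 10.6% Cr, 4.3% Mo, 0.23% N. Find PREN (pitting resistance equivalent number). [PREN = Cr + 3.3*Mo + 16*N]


Apply the PREN formula: PREN = Cr + 3.3*Mo + 16*N
PREN = 10.6 + 3.3*4.3 + 16*0.23
PREN = 10.6 + 14.19 + 3.68 = 28.47

28.47


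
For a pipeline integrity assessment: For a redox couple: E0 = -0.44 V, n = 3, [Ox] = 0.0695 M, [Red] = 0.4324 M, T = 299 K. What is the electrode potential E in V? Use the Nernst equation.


Apply the Nernst equation: E = E0 + (RT/nF)*ln([Ox]/[Red])
Step 1: RT/nF = 8.314*299/(3*96485) = 0.00858816 V
Step 2: [Ox]/[Red] = 0.0695/0.4324 = 0.160731
Step 3: ln(0.160731) = -1.828023
Step 4: correction = 0.00858816 * -1.828023 = -0.0157 V
E = -0.44 + -0.0157 = -0.4557 V

-0.4557 V


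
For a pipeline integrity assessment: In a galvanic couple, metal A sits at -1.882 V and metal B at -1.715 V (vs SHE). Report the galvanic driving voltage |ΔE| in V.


Driving voltage is the absolute potential difference.
|ΔE| = |-1.882 − (-1.715)| = 0.167 V

0.167 V


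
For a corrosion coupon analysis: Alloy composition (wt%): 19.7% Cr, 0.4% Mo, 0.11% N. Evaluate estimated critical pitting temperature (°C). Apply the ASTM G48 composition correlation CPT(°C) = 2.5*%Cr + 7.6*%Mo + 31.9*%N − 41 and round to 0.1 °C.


Apply the ASTM G48 empirical CPT estimate: CPT(°C) = 2.5*%Cr + 7.6*%Mo + 31.9*%N − 41
2.5*19.7 = 49.25; 7.6*0.4 = 3.04; 31.9*0.11 = 3.509
CPT = 49.25 + 3.04 + 3.509 − 41 = 14.799 °C
Rounded to 0.1 °C: CPT ≈ 14.8 °C

14.8 °C


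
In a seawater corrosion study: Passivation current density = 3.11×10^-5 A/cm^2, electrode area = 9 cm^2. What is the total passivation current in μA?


I = i_pass * A, then convert A → μA (×10^6)
I = 3.11×10^-5 * 9 * 10^6 = 279.9 μA

279.9 μA


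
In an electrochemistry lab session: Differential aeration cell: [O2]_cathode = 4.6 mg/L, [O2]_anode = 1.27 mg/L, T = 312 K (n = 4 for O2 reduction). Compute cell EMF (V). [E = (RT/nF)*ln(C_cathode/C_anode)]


Apply the Nernst concentration-cell relation: E = (RT/nF)*ln(C_cathode/C_anode)
RT/nF = 8.314*312/(4*96485) = 0.00672117 V
ln(4.6/1.27) = 1.28704
E = 0.00672117 * 1.28704 = 0.00865 V

0.00865 V


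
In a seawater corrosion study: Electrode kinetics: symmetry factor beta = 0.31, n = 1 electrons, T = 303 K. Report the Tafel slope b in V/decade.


Apply the Tafel slope relation: b = 2.303*R*T/(beta*n*F)
Numerator: 2.303 * 8.314 * 303 = 5801.58
Denominator: 0.31 * 1 * 96485 = 29910.35
b = 5801.58 / 29910.35 = 0.194 V/decade

0.194 V/decade


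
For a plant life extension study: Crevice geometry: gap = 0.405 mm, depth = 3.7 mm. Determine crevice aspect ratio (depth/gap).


Aspect ratio = depth / gap
Ratio = 3.7 / 0.405 = 9.1

9.1


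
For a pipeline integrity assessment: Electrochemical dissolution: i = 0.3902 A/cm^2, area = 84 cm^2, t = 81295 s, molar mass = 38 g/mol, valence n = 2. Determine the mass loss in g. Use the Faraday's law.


Apply Faraday's law: m = i*A*t*M / (n*F)
Total charge passed Q = i*A*t = 0.3902*84*81295 = 2664589.956 C
m = Q*M/(n*F) = 2664589.956*38/(2*96485) = 524.7159 g

524.7159 g


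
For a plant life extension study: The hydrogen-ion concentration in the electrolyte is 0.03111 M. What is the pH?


pH = −log10[H+]
pH = −log10(0.03111) = 1.51

1.51


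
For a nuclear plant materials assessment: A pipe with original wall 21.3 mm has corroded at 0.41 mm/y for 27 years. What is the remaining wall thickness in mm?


Remaining wall = original − CR × time
t = 21.3 − 0.41*27 = 21.3 − 11.07 = 10.23 mm

10.23 mm


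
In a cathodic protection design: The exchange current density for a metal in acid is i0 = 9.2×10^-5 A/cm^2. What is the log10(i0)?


i0 = 9.2×10^-5 A/cm^2
log10(i0) = -4.036

-4.036


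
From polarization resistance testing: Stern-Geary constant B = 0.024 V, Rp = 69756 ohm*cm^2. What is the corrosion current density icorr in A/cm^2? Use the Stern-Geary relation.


Apply the Stern-Geary relation: icorr = B / Rp
icorr = 0.024 / 69756 = 3.441×10^-7 A/cm^2

3.441×10^-7 A/cm^2


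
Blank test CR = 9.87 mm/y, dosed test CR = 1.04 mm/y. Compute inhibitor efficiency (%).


Apply the inhibitor-efficiency definition: IE = (CR_blank − CR_inh)/CR_blank × 100
IE = (9.87 − 1.04) / 9.87 × 100
IE = 8.83 / 9.87 × 100 = 89.5 %

89.5 %


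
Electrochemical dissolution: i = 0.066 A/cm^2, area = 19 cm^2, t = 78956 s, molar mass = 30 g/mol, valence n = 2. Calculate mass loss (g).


Apply Faraday's law: m = i*A*t*M / (n*F)
Total charge passed Q = i*A*t = 0.066*19*78956 = 99010.824 C
m = Q*M/(n*F) = 99010.824*30/(2*96485) = 15.3927 g

15.3927 g


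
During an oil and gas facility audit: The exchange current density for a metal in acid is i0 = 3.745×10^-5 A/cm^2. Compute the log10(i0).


i0 = 3.745×10^-5 A/cm^2
log10(i0) = -4.427

-4.427


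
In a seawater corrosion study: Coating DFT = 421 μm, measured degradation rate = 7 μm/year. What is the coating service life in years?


Service life = thickness / degradation rate
Life = 421 / 7 = 60.1 years

60.1 years


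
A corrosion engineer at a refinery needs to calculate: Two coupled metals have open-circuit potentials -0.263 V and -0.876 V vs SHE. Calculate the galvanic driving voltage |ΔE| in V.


Driving voltage is the absolute potential difference.
|ΔE| = |-0.263 − (-0.876)| = 0.613 V

0.613 V


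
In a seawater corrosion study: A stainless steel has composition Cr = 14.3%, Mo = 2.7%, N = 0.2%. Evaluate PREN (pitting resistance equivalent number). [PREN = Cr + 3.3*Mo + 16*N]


Apply the PREN formula: PREN = Cr + 3.3*Mo + 16*N
PREN = 14.3 + 3.3*2.7 + 16*0.2
PREN = 14.3 + 8.91 + 3.2 = 26.41

26.41


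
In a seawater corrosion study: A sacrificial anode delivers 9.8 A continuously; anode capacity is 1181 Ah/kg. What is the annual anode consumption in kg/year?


Annual consumption = current * hours per year / capacity
Rate = 9.8 * 8760 / 1181 = 72.7 kg/year

72.7 kg/year


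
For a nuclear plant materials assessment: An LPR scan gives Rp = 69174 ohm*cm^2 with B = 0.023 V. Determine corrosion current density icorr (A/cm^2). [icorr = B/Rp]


Apply the Stern-Geary relation: icorr = B / Rp
icorr = 0.023 / 69174 = 3.325×10^-7 A/cm^2

3.325×10^-7 A/cm^2


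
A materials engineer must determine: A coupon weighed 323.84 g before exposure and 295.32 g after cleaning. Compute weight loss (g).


Weight loss = initial − final
WL = 323.84 − 295.32 = 28.52 g

28.52 g


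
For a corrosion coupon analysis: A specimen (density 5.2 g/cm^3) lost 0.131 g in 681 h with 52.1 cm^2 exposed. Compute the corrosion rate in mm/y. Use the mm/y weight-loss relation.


Apply the mm/y weight-loss relation: CR = 87600 * W / (D * A * T)
Numerator: 87600 * 0.131 = 11475.6
Denominator: 5.2 * 52.1 * 681 = 184496.52
CR = 11475.6 / 184496.52 = 0.0622 mm/y

0.0622 mm/y


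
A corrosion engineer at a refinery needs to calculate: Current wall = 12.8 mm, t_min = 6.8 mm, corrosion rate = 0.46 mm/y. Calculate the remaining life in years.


Apply the remaining-life relation: RL = (t_current − t_min) / CR
RL = (12.8 − 6.8) / 0.46 = 6.0 / 0.46 = 13.0 years

13.0 years


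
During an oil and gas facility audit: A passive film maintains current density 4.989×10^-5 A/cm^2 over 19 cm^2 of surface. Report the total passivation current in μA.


I = i_pass * A, then convert A → μA (×10^6)
I = 4.989×10^-5 * 19 * 10^6 = 947.91 μA

947.91 μA


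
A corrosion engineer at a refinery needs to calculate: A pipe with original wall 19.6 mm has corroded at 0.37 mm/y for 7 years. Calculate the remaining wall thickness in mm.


Remaining wall = original − CR × time
t = 19.6 − 0.37*7 = 19.6 − 2.59 = 17.01 mm

17.01 mm


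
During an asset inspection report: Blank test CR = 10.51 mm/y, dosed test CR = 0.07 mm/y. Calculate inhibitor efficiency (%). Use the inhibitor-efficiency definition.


Apply the inhibitor-efficiency definition: IE = (CR_blank − CR_inh)/CR_blank × 100
IE = (10.51 − 0.07) / 10.51 × 100
IE = 10.44 / 10.51 × 100 = 99.3 %

99.3 %


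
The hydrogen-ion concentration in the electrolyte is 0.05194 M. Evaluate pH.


pH = −log10[H+]
pH = −log10(0.05194) = 1.28

1.28


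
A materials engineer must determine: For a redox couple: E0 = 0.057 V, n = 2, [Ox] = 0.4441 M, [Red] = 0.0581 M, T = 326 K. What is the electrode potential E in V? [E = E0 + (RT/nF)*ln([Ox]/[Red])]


Apply the Nernst equation: E = E0 + (RT/nF)*ln([Ox]/[Red])
Step 1: RT/nF = 8.314*326/(2*96485) = 0.01404552 V
Step 2: [Ox]/[Red] = 0.4441/0.0581 = 7.643718
Step 3: ln(7.643718) = 2.033884
Step 4: correction = 0.01404552 * 2.033884 = 0.029 V
E = 0.057 + 0.029 = 0.086 V

0.086 V


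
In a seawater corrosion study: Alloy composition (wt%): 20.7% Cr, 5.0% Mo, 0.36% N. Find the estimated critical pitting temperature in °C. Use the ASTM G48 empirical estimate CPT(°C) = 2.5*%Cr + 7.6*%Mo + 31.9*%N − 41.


Apply the ASTM G48 empirical CPT estimate: CPT(°C) = 2.5*%Cr + 7.6*%Mo + 31.9*%N − 41
2.5*20.7 = 51.75; 7.6*5.0 = 38; 31.9*0.36 = 11.484
CPT = 51.75 + 38 + 11.484 − 41 = 60.234 °C
Rounded to 0.1 °C: CPT ≈ 60.2 °C

60.2 °C


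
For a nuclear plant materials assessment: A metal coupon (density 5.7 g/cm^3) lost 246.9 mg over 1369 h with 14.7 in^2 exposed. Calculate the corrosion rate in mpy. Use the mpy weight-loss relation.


Apply the mpy weight-loss relation: CR = 534 * W / (D * A * T)
Numerator: 534 * 246.9 = 131844.6
Denominator: 5.7 * 14.7 * 1369 = 114708.51
CR = 131844.6 / 114708.51 = 1.149 mpy

1.149 mpy


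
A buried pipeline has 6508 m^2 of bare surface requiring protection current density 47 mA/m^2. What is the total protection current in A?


I = area * current density, then convert mA → A (÷1000)
I = 6508 * 47 / 1000 = 305.88 A

305.88 A


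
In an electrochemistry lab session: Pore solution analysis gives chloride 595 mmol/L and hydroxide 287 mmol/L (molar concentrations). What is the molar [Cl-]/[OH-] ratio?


Threshold parameter = [Cl-] / [OH-] (molar basis; both in mmol/L, so units cancel)
Ratio = 595 / 287 = 2.07

2.07


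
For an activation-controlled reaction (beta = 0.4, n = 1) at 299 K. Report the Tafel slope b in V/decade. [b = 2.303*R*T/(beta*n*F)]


Apply the Tafel slope relation: b = 2.303*R*T/(beta*n*F)
Numerator: 2.303 * 8.314 * 299 = 5725.0
Denominator: 0.4 * 1 * 96485 = 38594.0
b = 5725.0 / 38594.0 = 0.1483 V/decade

0.1483 V/decade


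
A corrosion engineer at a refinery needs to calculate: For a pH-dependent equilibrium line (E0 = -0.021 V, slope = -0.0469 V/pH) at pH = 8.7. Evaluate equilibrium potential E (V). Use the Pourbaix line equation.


Apply the Pourbaix line equation: E = E0 + slope*pH
E = -0.021 + (-0.0469)*8.7 = -0.021 + (-0.40803) = -0.42903 V
Rounded to 3 decimal places: E = -0.429 V

-0.429 V


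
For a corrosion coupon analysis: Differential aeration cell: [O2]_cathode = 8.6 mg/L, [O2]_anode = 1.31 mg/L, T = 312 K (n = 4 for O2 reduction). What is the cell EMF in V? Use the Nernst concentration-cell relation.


Apply the Nernst concentration-cell relation: E = (RT/nF)*ln(C_cathode/C_anode)
RT/nF = 8.314*312/(4*96485) = 0.00672117 V
ln(8.6/1.31) = 1.88174
E = 0.00672117 * 1.88174 = 0.01265 V

0.01265 V


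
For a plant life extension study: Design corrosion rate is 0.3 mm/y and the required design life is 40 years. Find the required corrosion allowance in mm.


Corrosion allowance = CR × design life
CA = 0.3 * 40 = 12.0 mm

12.0 mm


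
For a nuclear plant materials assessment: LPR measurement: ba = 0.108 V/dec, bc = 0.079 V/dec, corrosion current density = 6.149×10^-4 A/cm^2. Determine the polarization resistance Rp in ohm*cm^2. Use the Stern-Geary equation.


Apply the Stern-Geary equation: Rp = ba*bc / (2.303*icorr*(ba+bc))
ba*bc = 0.108*0.079 = 0.008532
ba+bc = 0.187; 2.303*icorr*(ba+bc) = 2.303*6.149×10^-4*0.187 = 2.6481345×10^-4
Rp = 0.008532 / 2.6481345×10^-4 = 32.2 ohm*cm^2

32.2 ohm*cm^2


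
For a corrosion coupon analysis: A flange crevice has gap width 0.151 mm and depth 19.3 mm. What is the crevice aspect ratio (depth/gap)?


Aspect ratio = depth / gap
Ratio = 19.3 / 0.151 = 127.8

127.8


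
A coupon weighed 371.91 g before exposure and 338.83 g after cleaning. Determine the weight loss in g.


Weight loss = initial − final
WL = 371.91 − 338.83 = 33.08 g

33.08 g


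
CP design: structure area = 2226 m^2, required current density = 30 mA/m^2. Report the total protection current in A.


I = area * current density, then convert mA → A (÷1000)
I = 2226 * 30 / 1000 = 66.78 A

66.78 A


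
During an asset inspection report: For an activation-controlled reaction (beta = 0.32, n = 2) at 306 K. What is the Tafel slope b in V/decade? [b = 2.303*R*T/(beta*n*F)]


Apply the Tafel slope relation: b = 2.303*R*T/(beta*n*F)
Numerator: 2.303 * 8.314 * 306 = 5859.03
Denominator: 0.32 * 2 * 96485 = 61750.4
b = 5859.03 / 61750.4 = 0.0949 V/decade

0.0949 V/decade


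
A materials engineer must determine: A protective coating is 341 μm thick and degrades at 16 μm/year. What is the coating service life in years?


Service life = thickness / degradation rate
Life = 341 / 16 = 21.3 years

21.3 years


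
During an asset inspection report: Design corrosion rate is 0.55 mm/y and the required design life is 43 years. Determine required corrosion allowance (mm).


Corrosion allowance = CR × design life
CA = 0.55 * 43 = 23.65 mm

23.65 mm


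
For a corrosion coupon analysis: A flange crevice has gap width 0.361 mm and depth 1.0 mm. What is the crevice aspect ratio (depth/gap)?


Aspect ratio = depth / gap
Ratio = 1.0 / 0.361 = 2.8

2.8


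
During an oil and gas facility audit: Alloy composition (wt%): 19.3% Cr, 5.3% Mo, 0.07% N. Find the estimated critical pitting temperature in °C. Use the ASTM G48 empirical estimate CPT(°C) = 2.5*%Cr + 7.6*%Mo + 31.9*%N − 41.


Apply the ASTM G48 empirical CPT estimate: CPT(°C) = 2.5*%Cr + 7.6*%Mo + 31.9*%N − 41
2.5*19.3 = 48.25; 7.6*5.3 = 40.28; 31.9*0.07 = 2.233
CPT = 48.25 + 40.28 + 2.233 − 41 = 49.763 °C
Rounded to 0.1 °C: CPT ≈ 49.8 °C

49.8 °C


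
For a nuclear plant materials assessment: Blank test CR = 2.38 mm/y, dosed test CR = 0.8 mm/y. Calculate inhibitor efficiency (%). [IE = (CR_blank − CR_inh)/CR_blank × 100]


Apply the inhibitor-efficiency definition: IE = (CR_blank − CR_inh)/CR_blank × 100
IE = (2.38 − 0.8) / 2.38 × 100
IE = 1.58 / 2.38 × 100 = 66.4 %

66.4 %


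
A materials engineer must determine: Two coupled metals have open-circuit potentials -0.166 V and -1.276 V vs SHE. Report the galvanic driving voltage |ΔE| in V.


Driving voltage is the absolute potential difference.
|ΔE| = |-0.166 − (-1.276)| = 1.11 V

1.11 V


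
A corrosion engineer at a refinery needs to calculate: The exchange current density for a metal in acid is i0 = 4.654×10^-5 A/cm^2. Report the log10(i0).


i0 = 4.654×10^-5 A/cm^2
log10(i0) = -4.332

-4.332


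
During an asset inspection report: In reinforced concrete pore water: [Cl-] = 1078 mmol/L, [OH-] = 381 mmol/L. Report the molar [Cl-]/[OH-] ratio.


Threshold parameter = [Cl-] / [OH-] (molar basis; both in mmol/L, so units cancel)
Ratio = 1078 / 381 = 2.83

2.83


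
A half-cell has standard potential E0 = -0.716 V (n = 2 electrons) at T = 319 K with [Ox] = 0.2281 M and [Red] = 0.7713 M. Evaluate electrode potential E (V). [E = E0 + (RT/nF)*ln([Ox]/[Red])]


Apply the Nernst equation: E = E0 + (RT/nF)*ln([Ox]/[Red])
Step 1: RT/nF = 8.314*319/(2*96485) = 0.01374393 V
Step 2: [Ox]/[Red] = 0.2281/0.7713 = 0.295734
Step 3: ln(0.295734) = -1.218295
Step 4: correction = 0.01374393 * -1.218295 = -0.0167 V
E = -0.716 + -0.0167 = -0.7327 V

-0.7327 V


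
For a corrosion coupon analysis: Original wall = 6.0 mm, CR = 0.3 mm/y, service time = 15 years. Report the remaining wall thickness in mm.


Remaining wall = original − CR × time
t = 6.0 − 0.3*15 = 6.0 − 4.5 = 1.5 mm

1.5 mm


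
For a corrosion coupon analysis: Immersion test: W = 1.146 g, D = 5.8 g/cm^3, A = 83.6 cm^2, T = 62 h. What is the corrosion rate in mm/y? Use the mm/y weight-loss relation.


Apply the mm/y weight-loss relation: CR = 87600 * W / (D * A * T)
Numerator: 87600 * 1.146 = 100389.6
Denominator: 5.8 * 83.6 * 62 = 30062.56
CR = 100389.6 / 30062.56 = 3.3394 mm/y

3.3394 mm/y


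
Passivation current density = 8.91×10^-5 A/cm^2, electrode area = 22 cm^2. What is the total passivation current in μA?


I = i_pass * A, then convert A → μA (×10^6)
I = 8.91×10^-5 * 22 * 10^6 = 1960.2 μA

1960.2 μA


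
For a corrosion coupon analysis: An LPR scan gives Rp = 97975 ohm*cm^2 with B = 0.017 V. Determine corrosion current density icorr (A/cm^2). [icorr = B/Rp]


Apply the Stern-Geary relation: icorr = B / Rp
icorr = 0.017 / 97975 = 1.735×10^-7 A/cm^2

1.735×10^-7 A/cm^2


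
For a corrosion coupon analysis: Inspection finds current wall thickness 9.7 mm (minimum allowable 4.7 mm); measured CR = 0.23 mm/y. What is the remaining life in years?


Apply the remaining-life relation: RL = (t_current − t_min) / CR
RL = (9.7 − 4.7) / 0.23 = 5.0 / 0.23 = 21.7 years

21.7 years


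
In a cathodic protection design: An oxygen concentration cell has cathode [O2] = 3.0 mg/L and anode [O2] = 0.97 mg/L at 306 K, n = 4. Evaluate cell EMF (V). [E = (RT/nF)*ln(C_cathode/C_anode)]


Apply the Nernst concentration-cell relation: E = (RT/nF)*ln(C_cathode/C_anode)
RT/nF = 8.314*306/(4*96485) = 0.00659192 V
ln(3.0/0.97) = 1.12907
E = 0.00659192 * 1.12907 = 0.00744 V

0.00744 V


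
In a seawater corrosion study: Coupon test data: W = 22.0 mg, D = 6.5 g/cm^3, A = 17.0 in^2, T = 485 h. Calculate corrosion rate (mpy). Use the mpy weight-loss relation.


Apply the mpy weight-loss relation: CR = 534 * W / (D * A * T)
Numerator: 534 * 22.0 = 11748.0
Denominator: 6.5 * 17.0 * 485 = 53592.5
CR = 11748.0 / 53592.5 = 0.219 mpy

0.219 mpy


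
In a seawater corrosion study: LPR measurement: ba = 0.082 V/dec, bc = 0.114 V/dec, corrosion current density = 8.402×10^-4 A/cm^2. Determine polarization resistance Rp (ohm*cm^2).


Apply the Stern-Geary equation: Rp = ba*bc / (2.303*icorr*(ba+bc))
ba*bc = 0.082*0.114 = 0.009348
ba+bc = 0.196; 2.303*icorr*(ba+bc) = 2.303*8.402×10^-4*0.196 = 3.792562×10^-4
Rp = 0.009348 / 3.792562×10^-4 = 24.6 ohm*cm^2

24.6 ohm*cm^2


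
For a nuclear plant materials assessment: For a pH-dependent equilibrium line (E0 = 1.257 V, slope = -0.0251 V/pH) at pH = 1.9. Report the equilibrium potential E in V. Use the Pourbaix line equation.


Apply the Pourbaix line equation: E = E0 + slope*pH
E = 1.257 + (-0.0251)*1.9 = 1.257 + (-0.04769) = 1.20931 V
Rounded to 3 decimal places: E = 1.209 V

1.209 V


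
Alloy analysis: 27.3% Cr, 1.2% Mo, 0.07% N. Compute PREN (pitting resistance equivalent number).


Apply the PREN formula: PREN = Cr + 3.3*Mo + 16*N
PREN = 27.3 + 3.3*1.2 + 16*0.07
PREN = 27.3 + 3.96 + 1.12 = 32.38

32.38


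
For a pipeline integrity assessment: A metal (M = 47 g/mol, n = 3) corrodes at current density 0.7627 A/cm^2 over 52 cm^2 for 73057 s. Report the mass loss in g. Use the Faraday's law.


Apply Faraday's law: m = i*A*t*M / (n*F)
Total charge passed Q = i*A*t = 0.7627*52*73057 = 2897469.8428 C
m = Q*M/(n*F) = 2897469.8428*47/(3*96485) = 470.4741 g

470.4741 g


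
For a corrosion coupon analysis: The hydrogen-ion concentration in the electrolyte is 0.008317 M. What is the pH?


pH = −log10[H+]
pH = −log10(0.008317) = 2.08

2.08


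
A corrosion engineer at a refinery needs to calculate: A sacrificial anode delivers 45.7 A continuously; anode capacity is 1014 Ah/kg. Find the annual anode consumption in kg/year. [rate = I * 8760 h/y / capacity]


Annual consumption = current * hours per year / capacity
Rate = 45.7 * 8760 / 1014 = 394.8 kg/year

394.8 kg/year


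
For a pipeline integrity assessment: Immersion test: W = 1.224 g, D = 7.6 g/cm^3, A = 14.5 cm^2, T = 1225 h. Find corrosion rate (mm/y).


Apply the mm/y weight-loss relation: CR = 87600 * W / (D * A * T)
Numerator: 87600 * 1.224 = 107222.4
Denominator: 7.6 * 14.5 * 1225 = 134995.0
CR = 107222.4 / 134995.0 = 0.794269 mm/y

0.794269 mm/y


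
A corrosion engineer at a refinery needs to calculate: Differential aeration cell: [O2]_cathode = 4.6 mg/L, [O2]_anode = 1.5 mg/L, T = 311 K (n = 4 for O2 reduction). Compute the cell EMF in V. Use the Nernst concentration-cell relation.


Apply the Nernst concentration-cell relation: E = (RT/nF)*ln(C_cathode/C_anode)
RT/nF = 8.314*311/(4*96485) = 0.00669963 V
ln(4.6/1.5) = 1.12059
E = 0.00669963 * 1.12059 = 0.00751 V

0.00751 V


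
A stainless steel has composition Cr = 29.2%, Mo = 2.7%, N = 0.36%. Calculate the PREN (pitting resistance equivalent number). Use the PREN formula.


Apply the PREN formula: PREN = Cr + 3.3*Mo + 16*N
PREN = 29.2 + 3.3*2.7 + 16*0.36
PREN = 29.2 + 8.91 + 5.76 = 43.87

43.87


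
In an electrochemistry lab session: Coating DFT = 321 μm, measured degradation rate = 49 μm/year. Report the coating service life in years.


Service life = thickness / degradation rate
Life = 321 / 49 = 6.6 years

6.6 years


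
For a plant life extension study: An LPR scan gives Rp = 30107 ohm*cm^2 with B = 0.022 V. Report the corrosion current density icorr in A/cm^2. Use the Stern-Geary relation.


Apply the Stern-Geary relation: icorr = B / Rp
icorr = 0.022 / 30107 = 7.307×10^-7 A/cm^2

7.307×10^-7 A/cm^2


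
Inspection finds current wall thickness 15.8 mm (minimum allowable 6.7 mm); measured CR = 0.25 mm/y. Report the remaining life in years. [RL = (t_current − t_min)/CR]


Apply the remaining-life relation: RL = (t_current − t_min) / CR
RL = (15.8 − 6.7) / 0.25 = 9.1 / 0.25 = 36.4 years

36.4 years


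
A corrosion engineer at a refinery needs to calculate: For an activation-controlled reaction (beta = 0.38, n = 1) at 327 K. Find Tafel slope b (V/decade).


Apply the Tafel slope relation: b = 2.303*R*T/(beta*n*F)
Numerator: 2.303 * 8.314 * 327 = 6261.12
Denominator: 0.38 * 1 * 96485 = 36664.3
b = 6261.12 / 36664.3 = 0.1708 V/decade

0.1708 V/decade


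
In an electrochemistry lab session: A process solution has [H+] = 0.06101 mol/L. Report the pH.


pH = −log10[H+]
pH = −log10(0.06101) = 1.21

1.21


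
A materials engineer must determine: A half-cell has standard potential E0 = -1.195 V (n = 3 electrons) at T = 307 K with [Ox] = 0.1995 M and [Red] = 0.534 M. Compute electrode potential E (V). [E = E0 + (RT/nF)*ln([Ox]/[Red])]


Apply the Nernst equation: E = E0 + (RT/nF)*ln([Ox]/[Red])
Step 1: RT/nF = 8.314*307/(3*96485) = 0.00881794 V
Step 2: [Ox]/[Red] = 0.1995/0.534 = 0.373596
Step 3: ln(0.373596) = -0.98458
Step 4: correction = 0.00881794 * -0.98458 = -0.009 V
E = -1.195 + -0.009 = -1.204 V

-1.204 V


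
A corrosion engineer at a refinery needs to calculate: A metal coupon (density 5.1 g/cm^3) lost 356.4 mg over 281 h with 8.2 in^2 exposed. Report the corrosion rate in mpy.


Apply the mpy weight-loss relation: CR = 534 * W / (D * A * T)
Numerator: 534 * 356.4 = 190317.6
Denominator: 5.1 * 8.2 * 281 = 11751.42
CR = 190317.6 / 11751.42 = 16.1953 mpy

16.1953 mpy


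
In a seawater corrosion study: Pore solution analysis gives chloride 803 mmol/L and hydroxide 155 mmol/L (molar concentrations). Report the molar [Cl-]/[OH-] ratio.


Threshold parameter = [Cl-] / [OH-] (molar basis; both in mmol/L, so units cancel)
Ratio = 803 / 155 = 5.18

5.18


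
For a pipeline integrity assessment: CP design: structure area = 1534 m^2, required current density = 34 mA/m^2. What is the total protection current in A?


I = area * current density, then convert mA → A (÷1000)
I = 1534 * 34 / 1000 = 52.16 A

52.16 A


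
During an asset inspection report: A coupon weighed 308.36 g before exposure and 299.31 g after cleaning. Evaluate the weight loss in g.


Weight loss = initial − final
WL = 308.36 − 299.31 = 9.05 g

9.05 g


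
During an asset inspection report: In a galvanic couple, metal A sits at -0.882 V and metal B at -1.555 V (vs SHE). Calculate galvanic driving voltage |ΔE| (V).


Driving voltage is the absolute potential difference.
|ΔE| = |-0.882 − (-1.555)| = 0.673 V

0.673 V


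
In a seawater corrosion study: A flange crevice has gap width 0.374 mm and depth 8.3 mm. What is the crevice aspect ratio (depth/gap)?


Aspect ratio = depth / gap
Ratio = 8.3 / 0.374 = 22.2

22.2


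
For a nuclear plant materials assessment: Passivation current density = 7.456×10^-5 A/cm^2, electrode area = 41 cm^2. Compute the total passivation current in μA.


I = i_pass * A, then convert A → μA (×10^6)
I = 7.456×10^-5 * 41 * 10^6 = 3056.96 μA

3056.96 μA


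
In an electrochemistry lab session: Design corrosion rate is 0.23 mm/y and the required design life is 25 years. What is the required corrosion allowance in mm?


Corrosion allowance = CR × design life
CA = 0.23 * 25 = 5.75 mm

5.75 mm


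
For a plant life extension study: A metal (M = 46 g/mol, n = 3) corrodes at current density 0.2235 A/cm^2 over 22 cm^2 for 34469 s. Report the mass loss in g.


Apply Faraday's law: m = i*A*t*M / (n*F)
Total charge passed Q = i*A*t = 0.2235*22*34469 = 169484.073 C
m = Q*M/(n*F) = 169484.073*46/(3*96485) = 26.9343 g

26.9343 g


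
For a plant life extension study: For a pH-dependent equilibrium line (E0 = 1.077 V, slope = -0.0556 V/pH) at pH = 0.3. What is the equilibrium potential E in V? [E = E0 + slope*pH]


Apply the Pourbaix line equation: E = E0 + slope*pH
E = 1.077 + (-0.0556)*0.3 = 1.077 + (-0.01668) = 1.06032 V
Rounded to 4 decimal places: E = 1.0603 V

1.0603 V


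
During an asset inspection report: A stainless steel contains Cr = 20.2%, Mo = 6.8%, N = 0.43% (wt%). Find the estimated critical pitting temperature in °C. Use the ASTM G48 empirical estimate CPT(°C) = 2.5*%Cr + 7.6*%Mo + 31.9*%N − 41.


Apply the ASTM G48 empirical CPT estimate: CPT(°C) = 2.5*%Cr + 7.6*%Mo + 31.9*%N − 41
2.5*20.2 = 50.5; 7.6*6.8 = 51.68; 31.9*0.43 = 13.717
CPT = 50.5 + 51.68 + 13.717 − 41 = 74.897 °C
Rounded to 0.1 °C: CPT ≈ 74.9 °C

74.9 °C


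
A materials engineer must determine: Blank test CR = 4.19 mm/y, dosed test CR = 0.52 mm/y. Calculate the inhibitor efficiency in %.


Apply the inhibitor-efficiency definition: IE = (CR_blank − CR_inh)/CR_blank × 100
IE = (4.19 − 0.52) / 4.19 × 100
IE = 3.67 / 4.19 × 100 = 87.6 %

87.6 %


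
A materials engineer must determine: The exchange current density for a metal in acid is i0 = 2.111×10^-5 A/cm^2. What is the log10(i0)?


i0 = 2.111×10^-5 A/cm^2
log10(i0) = -4.676

-4.676


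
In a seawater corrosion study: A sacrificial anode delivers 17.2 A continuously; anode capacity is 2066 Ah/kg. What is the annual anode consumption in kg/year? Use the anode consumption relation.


Annual consumption = current * hours per year / capacity
Rate = 17.2 * 8760 / 2066 = 72.9 kg/year

72.9 kg/year


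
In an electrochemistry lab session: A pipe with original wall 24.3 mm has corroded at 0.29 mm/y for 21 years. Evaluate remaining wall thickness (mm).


Remaining wall = original − CR × time
t = 24.3 − 0.29*21 = 24.3 − 6.09 = 18.21 mm

18.21 mm


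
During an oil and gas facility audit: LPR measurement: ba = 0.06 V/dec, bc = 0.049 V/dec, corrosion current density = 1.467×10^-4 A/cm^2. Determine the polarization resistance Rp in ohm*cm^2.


Apply the Stern-Geary equation: Rp = ba*bc / (2.303*icorr*(ba+bc))
ba*bc = 0.06*0.049 = 0.00294
ba+bc = 0.109; 2.303*icorr*(ba+bc) = 2.303*1.467×10^-4*0.109 = 3.6825661×10^-5
Rp = 0.00294 / 3.6825661×10^-5 = 79.8 ohm*cm^2

79.8 ohm*cm^2


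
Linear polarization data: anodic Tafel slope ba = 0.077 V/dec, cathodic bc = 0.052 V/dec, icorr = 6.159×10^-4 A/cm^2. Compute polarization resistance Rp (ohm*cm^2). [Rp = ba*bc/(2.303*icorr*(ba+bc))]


Apply the Stern-Geary equation: Rp = ba*bc / (2.303*icorr*(ba+bc))
ba*bc = 0.077*0.052 = 0.004004
ba+bc = 0.129; 2.303*icorr*(ba+bc) = 2.303*6.159×10^-4*0.129 = 1.8297588×10^-4
Rp = 0.004004 / 1.8297588×10^-4 = 21.9 ohm*cm^2

21.9 ohm*cm^2


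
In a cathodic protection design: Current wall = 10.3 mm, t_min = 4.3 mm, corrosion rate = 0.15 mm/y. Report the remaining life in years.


Apply the remaining-life relation: RL = (t_current − t_min) / CR
RL = (10.3 − 4.3) / 0.15 = 6.0 / 0.15 = 40.0 years

40.0 years


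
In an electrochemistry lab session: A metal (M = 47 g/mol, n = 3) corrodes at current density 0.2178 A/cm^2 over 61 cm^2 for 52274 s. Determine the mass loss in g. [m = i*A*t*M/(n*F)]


Apply Faraday's law: m = i*A*t*M / (n*F)
Total charge passed Q = i*A*t = 0.2178*61*52274 = 694501.9092 C
m = Q*M/(n*F) = 694501.9092*47/(3*96485) = 112.7691 g

112.7691 g


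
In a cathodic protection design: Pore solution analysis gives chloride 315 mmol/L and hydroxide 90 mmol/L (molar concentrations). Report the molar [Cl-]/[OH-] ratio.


Threshold parameter = [Cl-] / [OH-] (molar basis; both in mmol/L, so units cancel)
Ratio = 315 / 90 = 3.5

3.5


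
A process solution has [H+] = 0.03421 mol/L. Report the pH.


pH = −log10[H+]
pH = −log10(0.03421) = 1.47

1.47


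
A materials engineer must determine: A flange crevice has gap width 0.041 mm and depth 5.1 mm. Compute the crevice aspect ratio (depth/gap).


Aspect ratio = depth / gap
Ratio = 5.1 / 0.041 = 124.4

124.4


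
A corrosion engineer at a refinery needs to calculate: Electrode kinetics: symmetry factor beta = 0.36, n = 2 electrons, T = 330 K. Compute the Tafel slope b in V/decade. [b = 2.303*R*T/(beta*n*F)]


Apply the Tafel slope relation: b = 2.303*R*T/(beta*n*F)
Numerator: 2.303 * 8.314 * 330 = 6318.56
Denominator: 0.36 * 2 * 96485 = 69469.2
b = 6318.56 / 69469.2 = 0.091 V/decade

0.091 V/decade


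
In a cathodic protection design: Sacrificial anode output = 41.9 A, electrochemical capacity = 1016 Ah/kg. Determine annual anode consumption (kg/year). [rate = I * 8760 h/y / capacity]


Annual consumption = current * hours per year / capacity
Rate = 41.9 * 8760 / 1016 = 361.3 kg/year

361.3 kg/year


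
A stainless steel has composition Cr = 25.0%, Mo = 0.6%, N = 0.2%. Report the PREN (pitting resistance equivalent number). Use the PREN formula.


Apply the PREN formula: PREN = Cr + 3.3*Mo + 16*N
PREN = 25.0 + 3.3*0.6 + 16*0.2
PREN = 25.0 + 1.98 + 3.2 = 30.18

30.18


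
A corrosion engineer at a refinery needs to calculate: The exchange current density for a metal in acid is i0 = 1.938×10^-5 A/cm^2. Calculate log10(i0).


i0 = 1.938×10^-5 A/cm^2
log10(i0) = -4.713

-4.713


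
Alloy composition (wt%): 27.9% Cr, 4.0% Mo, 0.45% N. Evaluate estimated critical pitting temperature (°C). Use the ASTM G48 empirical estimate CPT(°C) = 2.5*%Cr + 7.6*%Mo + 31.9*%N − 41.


Apply the ASTM G48 empirical CPT estimate: CPT(°C) = 2.5*%Cr + 7.6*%Mo + 31.9*%N − 41
2.5*27.9 = 69.75; 7.6*4.0 = 30.4; 31.9*0.45 = 14.355
CPT = 69.75 + 30.4 + 14.355 − 41 = 73.505 °C
Rounded to 0.1 °C: CPT ≈ 73.5 °C

73.5 °C


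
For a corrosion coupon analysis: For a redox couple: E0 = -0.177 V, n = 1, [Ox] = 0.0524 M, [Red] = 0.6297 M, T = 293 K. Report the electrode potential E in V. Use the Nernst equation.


Apply the Nernst equation: E = E0 + (RT/nF)*ln([Ox]/[Red])
Step 1: RT/nF = 8.314*293/(1*96485) = 0.02524747 V
Step 2: [Ox]/[Red] = 0.0524/0.6297 = 0.083214
Step 3: ln(0.083214) = -2.48634
Step 4: correction = 0.02524747 * -2.48634 = -0.0628 V
E = -0.177 + -0.0628 = -0.2398 V

-0.2398 V


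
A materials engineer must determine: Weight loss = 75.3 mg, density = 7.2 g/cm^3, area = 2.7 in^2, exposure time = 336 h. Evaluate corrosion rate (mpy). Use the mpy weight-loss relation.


Apply the mpy weight-loss relation: CR = 534 * W / (D * A * T)
Numerator: 534 * 75.3 = 40210.2
Denominator: 7.2 * 2.7 * 336 = 6531.84
CR = 40210.2 / 6531.84 = 6.156 mpy

6.156 mpy


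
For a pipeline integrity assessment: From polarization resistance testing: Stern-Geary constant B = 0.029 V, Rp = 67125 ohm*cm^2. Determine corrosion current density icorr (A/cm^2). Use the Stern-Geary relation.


Apply the Stern-Geary relation: icorr = B / Rp
icorr = 0.029 / 67125 = 4.32×10^-7 A/cm^2

4.32×10^-7 A/cm^2


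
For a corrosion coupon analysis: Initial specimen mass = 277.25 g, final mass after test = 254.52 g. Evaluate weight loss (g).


Weight loss = initial − final
WL = 277.25 − 254.52 = 22.73 g

22.73 g


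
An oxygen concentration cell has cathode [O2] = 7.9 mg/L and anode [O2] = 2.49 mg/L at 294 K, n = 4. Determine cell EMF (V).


Apply the Nernst concentration-cell relation: E = (RT/nF)*ln(C_cathode/C_anode)
RT/nF = 8.314*294/(4*96485) = 0.00633341 V
ln(7.9/2.49) = 1.15458
E = 0.00633341 * 1.15458 = 0.00731 V

0.00731 V


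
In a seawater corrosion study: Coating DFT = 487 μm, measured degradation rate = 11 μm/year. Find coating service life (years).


Service life = thickness / degradation rate
Life = 487 / 11 = 44.3 years

44.3 years


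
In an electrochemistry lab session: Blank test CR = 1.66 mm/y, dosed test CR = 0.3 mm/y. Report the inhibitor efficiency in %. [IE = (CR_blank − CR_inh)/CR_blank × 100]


Apply the inhibitor-efficiency definition: IE = (CR_blank − CR_inh)/CR_blank × 100
IE = (1.66 − 0.3) / 1.66 × 100
IE = 1.36 / 1.66 × 100 = 81.9 %

81.9 %


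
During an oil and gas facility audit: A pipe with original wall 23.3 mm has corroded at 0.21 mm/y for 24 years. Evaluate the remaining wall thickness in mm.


Remaining wall = original − CR × time
t = 23.3 − 0.21*24 = 23.3 − 5.04 = 18.26 mm

18.26 mm


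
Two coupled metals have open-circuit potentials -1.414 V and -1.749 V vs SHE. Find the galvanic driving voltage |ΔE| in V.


Driving voltage is the absolute potential difference.
|ΔE| = |-1.414 − (-1.749)| = 0.335 V

0.335 V


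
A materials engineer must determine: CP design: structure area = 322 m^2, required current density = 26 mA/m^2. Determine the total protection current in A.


I = area * current density, then convert mA → A (÷1000)
I = 322 * 26 / 1000 = 8.37 A

8.37 A


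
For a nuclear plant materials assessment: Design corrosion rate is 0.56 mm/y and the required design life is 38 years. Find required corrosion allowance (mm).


Corrosion allowance = CR × design life
CA = 0.56 * 38 = 21.28 mm

21.28 mm


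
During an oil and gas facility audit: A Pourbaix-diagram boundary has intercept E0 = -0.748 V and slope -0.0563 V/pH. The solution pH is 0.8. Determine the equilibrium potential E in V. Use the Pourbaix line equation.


Apply the Pourbaix line equation: E = E0 + slope*pH
E = -0.748 + (-0.0563)*0.8 = -0.748 + (-0.04504) = -0.79304 V
Rounded to 4 decimal places: E = -0.7930 V

-0.7930 V


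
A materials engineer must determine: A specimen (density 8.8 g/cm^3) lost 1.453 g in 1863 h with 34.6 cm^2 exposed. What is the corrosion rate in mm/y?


Apply the mm/y weight-loss relation: CR = 87600 * W / (D * A * T)
Numerator: 87600 * 1.453 = 127282.8
Denominator: 8.8 * 34.6 * 1863 = 567246.24
CR = 127282.8 / 567246.24 = 0.22439 mm/y

0.22439 mm/y


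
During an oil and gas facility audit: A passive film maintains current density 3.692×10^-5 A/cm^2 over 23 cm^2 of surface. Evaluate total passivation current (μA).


I = i_pass * A, then convert A → μA (×10^6)
I = 3.692×10^-5 * 23 * 10^6 = 849.16 μA

849.16 μA


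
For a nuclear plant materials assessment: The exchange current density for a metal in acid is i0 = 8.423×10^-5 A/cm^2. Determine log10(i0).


i0 = 8.423×10^-5 A/cm^2
log10(i0) = -4.075

-4.075


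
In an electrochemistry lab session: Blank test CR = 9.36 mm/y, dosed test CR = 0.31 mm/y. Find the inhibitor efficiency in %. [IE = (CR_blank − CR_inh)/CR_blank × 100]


Apply the inhibitor-efficiency definition: IE = (CR_blank − CR_inh)/CR_blank × 100
IE = (9.36 − 0.31) / 9.36 × 100
IE = 9.05 / 9.36 × 100 = 96.7 %

96.7 %


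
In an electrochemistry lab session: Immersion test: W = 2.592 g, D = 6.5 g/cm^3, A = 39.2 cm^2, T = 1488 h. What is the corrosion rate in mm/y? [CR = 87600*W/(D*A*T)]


Apply the mm/y weight-loss relation: CR = 87600 * W / (D * A * T)
Numerator: 87600 * 2.592 = 227059.2
Denominator: 6.5 * 39.2 * 1488 = 379142.4
CR = 227059.2 / 379142.4 = 0.59888 mm/y

0.59888 mm/y


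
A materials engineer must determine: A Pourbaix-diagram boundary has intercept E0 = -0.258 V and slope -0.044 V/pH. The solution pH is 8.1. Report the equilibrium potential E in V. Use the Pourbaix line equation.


Apply the Pourbaix line equation: E = E0 + slope*pH
E = -0.258 + (-0.044)*8.1 = -0.258 + (-0.3564) = -0.6144 V
Rounded to 4 decimal places: E = -0.6144 V

-0.6144 V


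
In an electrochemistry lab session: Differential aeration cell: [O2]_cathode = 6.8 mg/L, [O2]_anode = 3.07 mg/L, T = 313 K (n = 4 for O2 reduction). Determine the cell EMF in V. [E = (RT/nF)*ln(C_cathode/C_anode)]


Apply the Nernst concentration-cell relation: E = (RT/nF)*ln(C_cathode/C_anode)
RT/nF = 8.314*313/(4*96485) = 0.00674271 V
ln(6.8/3.07) = 0.79525
E = 0.00674271 * 0.79525 = 0.00536 V

0.00536 V


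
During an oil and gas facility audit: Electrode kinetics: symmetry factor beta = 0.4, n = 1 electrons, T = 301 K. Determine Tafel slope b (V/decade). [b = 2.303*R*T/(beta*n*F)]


Apply the Tafel slope relation: b = 2.303*R*T/(beta*n*F)
Numerator: 2.303 * 8.314 * 301 = 5763.29
Denominator: 0.4 * 1 * 96485 = 38594.0
b = 5763.29 / 38594.0 = 0.1493 V/decade

0.1493 V/decade


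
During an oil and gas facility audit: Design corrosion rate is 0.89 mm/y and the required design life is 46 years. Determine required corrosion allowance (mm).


Corrosion allowance = CR × design life
CA = 0.89 * 46 = 40.94 mm

40.94 mm


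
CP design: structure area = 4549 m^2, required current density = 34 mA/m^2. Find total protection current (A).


I = area * current density, then convert mA → A (÷1000)
I = 4549 * 34 / 1000 = 154.67 A

154.67 A


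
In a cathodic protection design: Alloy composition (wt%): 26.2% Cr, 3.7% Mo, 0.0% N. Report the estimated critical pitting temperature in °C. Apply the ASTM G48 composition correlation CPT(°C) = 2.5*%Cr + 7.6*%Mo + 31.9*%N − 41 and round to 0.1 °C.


Apply the ASTM G48 empirical CPT estimate: CPT(°C) = 2.5*%Cr + 7.6*%Mo + 31.9*%N − 41
2.5*26.2 = 65.5; 7.6*3.7 = 28.12; 31.9*0.0 = 0
CPT = 65.5 + 28.12 + 0 − 41 = 52.62 °C
Rounded to 0.1 °C: CPT ≈ 52.6 °C

52.6 °C
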